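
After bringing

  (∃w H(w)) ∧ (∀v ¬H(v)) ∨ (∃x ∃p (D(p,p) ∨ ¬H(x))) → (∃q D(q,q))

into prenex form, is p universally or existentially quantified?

Eliminate → and ↔ using ¬ and ∨.
  ¬((∃w H(w)) ∧ (∀v ¬H(v)) ∨ (∃x ∃p (D(p,p) ∨ ¬H(x)))) ∨ (∃q D(q,q))
Push ¬ through the quantifiers and connectives to reach negation normal form:
  ((∀w ¬H(w)) ∨ (∃v H(v))) ∧ (∀x ∀p (¬D(p,p) ∧ H(x))) ∨ (∃q D(q,q))
Extract every quantifier outward, since the variables are now distinct and don't occur free across branches:
  ∀w ∃v ∀x ∀p ∃q ((¬H(w) ∨ H(v)) ∧ ¬D(p,p) ∧ H(x) ∨ D(q,q))
The quantifier ∃p sits under an odd number of negations (counting the antecedent side of each →), so it flips to ∀p.

universal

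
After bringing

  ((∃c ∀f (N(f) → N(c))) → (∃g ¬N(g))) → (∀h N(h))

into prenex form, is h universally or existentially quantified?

First replace A → B with ¬A ∨ B.
  ¬(¬(∃c ∀f (¬N(f) ∨ N(c))) ∨ (∃g ¬N(g))) ∨ (∀h N(h))
Drive negations inward (¬∀x A ≡ ∃x ¬A, ¬∃x A ≡ ∀x ¬A, De Morgan for ∧/∨):
  (∃c ∀f (¬N(f) ∨ N(c))) ∧ (∀g N(g)) ∨ (∀h N(h))
All bound variables are already distinct, so no renaming is needed.
Pull the quantifiers to the front (each side's bound variable is not free in the other side):
  ∃c ∀f ∀g ∀h ((¬N(f) ∨ N(c)) ∧ N(g) ∨ N(h))
The quantifier ∀h sits under an even number of negations (counting the antecedent side of each →), so it remains universal.

universal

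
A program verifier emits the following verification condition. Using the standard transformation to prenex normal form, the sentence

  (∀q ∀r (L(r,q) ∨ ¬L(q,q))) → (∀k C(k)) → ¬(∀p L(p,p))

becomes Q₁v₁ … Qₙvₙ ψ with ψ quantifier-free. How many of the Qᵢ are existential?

4

First replace A → B with ¬A ∨ B.
  ¬(∀q ∀r (L(r,q) ∨ ¬L(q,q))) ∨ ¬(∀k C(k)) ∨ ¬(∀p L(p,p))
Move each ¬ inward, flipping quantifiers it crosses:
  (∃q ∃r (¬L(r,q) ∧ L(q,q))) ∨ (∃k ¬C(k)) ∨ (∃p ¬L(p,p))
Finally move all quantifiers to the prefix:
  ∃q ∃r ∃k ∃p (¬L(r,q) ∧ L(q,q) ∨ ¬C(k) ∨ ¬L(p,p))
The prefix is ∃q ∃r ∃k ∃p: 0 universal, 4 existential.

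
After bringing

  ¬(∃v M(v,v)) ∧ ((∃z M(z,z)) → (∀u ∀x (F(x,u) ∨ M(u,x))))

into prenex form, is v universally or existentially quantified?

First replace A → B with ¬A ∨ B.
  ¬(∃v M(v,v)) ∧ (¬(∃z M(z,z)) ∨ (∀u ∀x (F(x,u) ∨ M(u,x))))
Move each ¬ inward, flipping quantifiers it crosses:
  (∀v ¬M(v,v)) ∧ ((∀z ¬M(z,z)) ∨ (∀u ∀x (F(x,u) ∨ M(u,x))))
All bound variables are already distinct, so no renaming is needed.
Pull the quantifiers to the front (each side's bound variable is not free in the other side):
  ∀v ∀z ∀u ∀x (¬M(v,v) ∧ (¬M(z,z) ∨ F(x,u) ∨ M(u,x)))
The quantifier ∃v sits under an odd number of negations (counting the antecedent side of each →), so it flips to ∀v.

universal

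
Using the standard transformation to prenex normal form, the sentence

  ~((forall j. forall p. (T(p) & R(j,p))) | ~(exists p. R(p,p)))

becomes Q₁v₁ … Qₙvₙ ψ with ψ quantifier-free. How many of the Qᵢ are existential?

3

Move each ¬ inward, flipping quantifiers it crosses:
  (exists j. exists p. (~T(p) | ~R(j,p))) & (exists p. R(p,p))
Standardize variables apart so no two quantifiers bind the same name: p↦y1.
  (exists j. exists p. (~T(p) | ~R(j,p))) & (exists y1. R(y1,y1))
Pull the quantifiers to the front (each side's bound variable is not free in the other side):
  exists j. exists p. exists y1. ((~T(p) | ~R(j,p)) & R(y1,y1))
The prefix is exists j exists p exists y1: 0 universal, 3 existential.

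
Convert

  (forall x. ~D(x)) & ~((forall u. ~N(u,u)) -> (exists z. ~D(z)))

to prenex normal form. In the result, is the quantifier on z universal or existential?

Eliminate → and ↔ using ¬ and ∨.
  (forall x. ~D(x)) & ~(~(forall u. ~N(u,u)) | (exists z. ~D(z)))
Drive negations inward (¬∀x A ≡ ∃x ¬A, ¬∃x A ≡ ∀x ¬A, De Morgan for ∧/∨):
  (forall x. ~D(x)) & (forall u. ~N(u,u)) & (forall z. D(z))
All bound variables are already distinct, so no renaming is needed.
Finally move all quantifiers to the prefix:
  forall x. forall u. forall z. (~D(x) & ~N(u,u) & D(z))
The quantifier exists z sits under an odd number of negations (counting the antecedent side of each →), so it flips to forall z.

universal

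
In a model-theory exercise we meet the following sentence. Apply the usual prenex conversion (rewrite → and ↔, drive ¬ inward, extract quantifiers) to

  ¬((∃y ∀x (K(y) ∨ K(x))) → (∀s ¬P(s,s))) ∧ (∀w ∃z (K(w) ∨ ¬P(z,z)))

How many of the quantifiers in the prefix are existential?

Rewrite implications/biconditionals: A → B as ¬A ∨ B.
  ¬(¬(∃y ∀x (K(y) ∨ K(x))) ∨ (∀s ¬P(s,s))) ∧ (∀w ∃z (K(w) ∨ ¬P(z,z)))
Move each ¬ inward, flipping quantifiers it crosses:
  (∃y ∀x (K(y) ∨ K(x))) ∧ (∃s P(s,s)) ∧ (∀w ∃z (K(w) ∨ ¬P(z,z)))
All bound variables are already distinct, so no renaming is needed.
Extract every quantifier outward, since the variables are now distinct and don't occur free across branches:
  ∃y ∀x ∃s ∀w ∃z ((K(y) ∨ K(x)) ∧ P(s,s) ∧ (K(w) ∨ ¬P(z,z)))
The prefix is ∃y ∀x ∃s ∀w ∃z: 2 universal, 3 existential.

3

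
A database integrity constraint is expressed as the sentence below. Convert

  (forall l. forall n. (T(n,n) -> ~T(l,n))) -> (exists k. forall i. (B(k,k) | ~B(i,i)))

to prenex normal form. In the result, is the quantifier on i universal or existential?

universal

Rewrite implications/biconditionals: A → B as ¬A ∨ B.
  ~(forall l. forall n. (~T(n,n) | ~T(l,n))) | (exists k. forall i. (B(k,k) | ~B(i,i)))
Drive negations inward (¬∀x A ≡ ∃x ¬A, ¬∃x A ≡ ∀x ¬A, De Morgan for ∧/∨):
  (exists l. exists n. (T(n,n) & T(l,n))) | (exists k. forall i. (B(k,k) | ~B(i,i)))
All bound variables are already distinct, so no renaming is needed.
Extract every quantifier outward, since the variables are now distinct and don't occur free across branches:
  exists l. exists n. exists k. forall i. (T(n,n) & T(l,n) | B(k,k) | ~B(i,i))
The quantifier forall i sits under an even number of negations (counting the antecedent side of each →), so it remains universal.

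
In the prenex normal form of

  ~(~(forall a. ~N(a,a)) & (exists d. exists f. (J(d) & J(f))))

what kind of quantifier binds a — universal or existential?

universal

Drive negations inward (¬∀x A ≡ ∃x ¬A, ¬∃x A ≡ ∀x ¬A, De Morgan for ∧/∨):
  (forall a. ~N(a,a)) | (forall d. forall f. (~J(d) | ~J(f)))
All bound variables are already distinct, so no renaming is needed.
Extract every quantifier outward, since the variables are now distinct and don't occur free across branches:
  forall a. forall d. forall f. (~N(a,a) | ~J(d) | ~J(f))
The quantifier forall a sits under an even number of negations, so it remains universal.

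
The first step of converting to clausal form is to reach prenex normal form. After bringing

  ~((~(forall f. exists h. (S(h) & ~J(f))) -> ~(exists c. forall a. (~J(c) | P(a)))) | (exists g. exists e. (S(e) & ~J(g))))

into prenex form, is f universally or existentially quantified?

Eliminate → and ↔ using ¬ and ∨.
  ~(~~(forall f. exists h. (S(h) & ~J(f))) | ~(exists c. forall a. (~J(c) | P(a))) | (exists g. exists e. (S(e) & ~J(g))))
Move each ¬ inward, flipping quantifiers it crosses:
  (exists f. forall h. (~S(h) | J(f))) & (exists c. forall a. (~J(c) | P(a))) & (forall g. forall e. (~S(e) | J(g)))
All bound variables are already distinct, so no renaming is needed.
Extract every quantifier outward, since the variables are now distinct and don't occur free across branches:
  exists f. forall h. exists c. forall a. forall g. forall e. ((~S(h) | J(f)) & (~J(c) | P(a)) & (~S(e) | J(g)))
The quantifier forall f sits under an odd number of negations (counting the antecedent side of each →), so it flips to exists f.

existential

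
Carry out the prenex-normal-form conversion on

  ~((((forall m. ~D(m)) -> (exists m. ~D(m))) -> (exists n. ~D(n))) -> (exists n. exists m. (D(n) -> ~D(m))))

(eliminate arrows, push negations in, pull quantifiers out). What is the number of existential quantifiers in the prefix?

First replace A → B with ¬A ∨ B.
  ~(~(~(~(forall m. ~D(m)) | (exists m. ~D(m))) | (exists n. ~D(n))) | (exists n. exists m. (~D(n) | ~D(m))))
Push ¬ through the quantifiers and connectives to reach negation normal form:
  ((forall m. ~D(m)) & (forall m. D(m)) | (exists n. ~D(n))) & (forall n. forall m. (D(n) & D(m)))
Standardize variables apart so no two quantifiers bind the same name: m↦s, n↦y1, m↦u.
  ((forall m. ~D(m)) & (forall s. D(s)) | (exists n. ~D(n))) & (forall y1. forall u. (D(y1) & D(u)))
Extract every quantifier outward, since the variables are now distinct and don't occur free across branches:
  forall m. forall s. exists n. forall y1. forall u. ((~D(m) & D(s) | ~D(n)) & D(y1) & D(u))
The prefix is forall m forall s exists n forall y1 forall u: 4 universal, 1 existential.

1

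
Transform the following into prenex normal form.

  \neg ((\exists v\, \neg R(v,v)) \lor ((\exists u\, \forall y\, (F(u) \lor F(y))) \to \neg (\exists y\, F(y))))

Eliminate → and ↔ using ¬ and ∨.
  \neg ((\exists v\, \neg R(v,v)) \lor \neg (\exists u\, \forall y\, (F(u) \lor F(y))) \lor \neg (\exists y\, F(y)))
Drive negations inward (¬∀x A ≡ ∃x ¬A, ¬∃x A ≡ ∀x ¬A, De Morgan for ∧/∨):
  (\forall v\, R(v,v)) \land (\exists u\, \forall y\, (F(u) \lor F(y))) \land (\exists y\, F(y))
Rename bound variables to avoid capture: y↦w.
  (\forall v\, R(v,v)) \land (\exists u\, \forall y\, (F(u) \lor F(y))) \land (\exists w\, F(w))
Pull the quantifiers to the front (each side's bound variable is not free in the other side):
  \forall v\, \exists u\, \forall y\, \exists w\, (R(v,v) \land (F(u) \lor F(y)) \land F(w))

\forall v\, \exists u\, \forall y\, \exists w\, (R(v,v) \land (F(u) \lor F(y)) \land F(w))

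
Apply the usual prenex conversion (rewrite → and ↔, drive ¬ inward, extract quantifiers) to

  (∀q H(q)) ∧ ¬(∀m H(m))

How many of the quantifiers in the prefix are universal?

1

Move each ¬ inward, flipping quantifiers it crosses:
  (∀q H(q)) ∧ (∃m ¬H(m))
Extract every quantifier outward, since the variables are now distinct and don't occur free across branches:
  ∀q ∃m (H(q) ∧ ¬H(m))
The prefix is ∀q ∃m: 1 universal, 1 existential.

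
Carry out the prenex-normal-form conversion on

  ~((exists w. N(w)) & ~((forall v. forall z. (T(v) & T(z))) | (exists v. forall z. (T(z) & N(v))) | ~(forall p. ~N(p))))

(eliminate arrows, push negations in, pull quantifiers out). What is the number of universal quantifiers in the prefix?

4

Drive negations inward (¬∀x A ≡ ∃x ¬A, ¬∃x A ≡ ∀x ¬A, De Morgan for ∧/∨):
  (forall w. ~N(w)) | (forall v. forall z. (T(v) & T(z))) | (exists v. forall z. (T(z) & N(v))) | (exists p. N(p))
Give each quantifier a distinct variable: v↦r, z↦y.
  (forall w. ~N(w)) | (forall v. forall z. (T(v) & T(z))) | (exists r. forall y. (T(y) & N(r))) | (exists p. N(p))
Pull the quantifiers to the front (each side's bound variable is not free in the other side):
  forall w. forall v. forall z. exists r. forall y. exists p. (~N(w) | T(v) & T(z) | T(y) & N(r) | N(p))
The prefix is forall w forall v forall z exists r forall y exists p: 4 universal, 2 existential.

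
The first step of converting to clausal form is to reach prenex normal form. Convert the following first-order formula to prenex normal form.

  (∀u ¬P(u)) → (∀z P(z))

Eliminate → and ↔ using ¬ and ∨.
  ¬(∀u ¬P(u)) ∨ (∀z P(z))
Push ¬ through the quantifiers and connectives to reach negation normal form:
  (∃u P(u)) ∨ (∀z P(z))
All bound variables are already distinct, so no renaming is needed.
Finally move all quantifiers to the prefix:
  ∃u ∀z (P(u) ∨ P(z))

∃u ∀z (P(u) ∨ P(z))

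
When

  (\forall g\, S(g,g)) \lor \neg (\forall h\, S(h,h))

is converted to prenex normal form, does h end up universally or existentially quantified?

Push ¬ through the quantifiers and connectives to reach negation normal form:
  (\forall g\, S(g,g)) \lor (\exists h\, \neg S(h,h))
Extract every quantifier outward, since the variables are now distinct and don't occur free across branches:
  \forall g\, \exists h\, (S(g,g) \lor \neg S(h,h))
The quantifier \forall h sits under an odd number of negations, so it flips to \exists h.

existential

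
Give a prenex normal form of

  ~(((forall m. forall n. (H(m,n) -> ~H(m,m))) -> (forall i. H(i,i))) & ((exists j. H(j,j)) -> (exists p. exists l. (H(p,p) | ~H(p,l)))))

Eliminate → and ↔ using ¬ and ∨.
  ~((~(forall m. forall n. (~H(m,n) | ~H(m,m))) | (forall i. H(i,i))) & (~(exists j. H(j,j)) | (exists p. exists l. (H(p,p) | ~H(p,l)))))
Move each ¬ inward, flipping quantifiers it crosses:
  (forall m. forall n. (~H(m,n) | ~H(m,m))) & (exists i. ~H(i,i)) | (exists j. H(j,j)) & (forall p. forall l. (~H(p,p) & H(p,l)))
Extract every quantifier outward, since the variables are now distinct and don't occur free across branches:
  forall m. forall n. exists i. exists j. forall p. forall l. ((~H(m,n) | ~H(m,m)) & ~H(i,i) | H(j,j) & ~H(p,p) & H(p,l))

forall m. forall n. exists i. exists j. forall p. forall l. ((~H(m,n) | ~H(m,m)) & ~H(i,i) | H(j,j) & ~H(p,p) & H(p,l))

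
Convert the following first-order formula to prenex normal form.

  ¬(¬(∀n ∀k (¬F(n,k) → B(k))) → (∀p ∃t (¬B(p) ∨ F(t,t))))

Rewrite implications/biconditionals: A → B as ¬A ∨ B.
  ¬(¬¬(∀n ∀k (¬¬F(n,k) ∨ B(k))) ∨ (∀p ∃t (¬B(p) ∨ F(t,t))))
Move each ¬ inward, flipping quantifiers it crosses:
  (∃n ∃k (¬F(n,k) ∧ ¬B(k))) ∧ (∃p ∀t (B(p) ∧ ¬F(t,t)))
Pull the quantifiers to the front (each side's bound variable is not free in the other side):
  ∃n ∃k ∃p ∀t (¬F(n,k) ∧ ¬B(k) ∧ B(p) ∧ ¬F(t,t))

∃n ∃k ∃p ∀t (¬F(n,k) ∧ ¬B(k) ∧ B(p) ∧ ¬F(t,t))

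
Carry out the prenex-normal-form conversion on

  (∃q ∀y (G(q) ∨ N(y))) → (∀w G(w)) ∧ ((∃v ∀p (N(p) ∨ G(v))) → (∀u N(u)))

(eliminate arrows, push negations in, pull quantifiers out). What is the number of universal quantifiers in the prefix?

4

Rewrite implications/biconditionals: A → B as ¬A ∨ B.
  ¬(∃q ∀y (G(q) ∨ N(y))) ∨ (∀w G(w)) ∧ (¬(∃v ∀p (N(p) ∨ G(v))) ∨ (∀u N(u)))
Move each ¬ inward, flipping quantifiers it crosses:
  (∀q ∃y (¬G(q) ∧ ¬N(y))) ∨ (∀w G(w)) ∧ ((∀v ∃p (¬N(p) ∧ ¬G(v))) ∨ (∀u N(u)))
All bound variables are already distinct, so no renaming is needed.
Pull the quantifiers to the front (each side's bound variable is not free in the other side):
  ∀q ∃y ∀w ∀v ∃p ∀u (¬G(q) ∧ ¬N(y) ∨ G(w) ∧ (¬N(p) ∧ ¬G(v) ∨ N(u)))
The prefix is ∀q ∃y ∀w ∀v ∃p ∀u: 4 universal, 2 existential.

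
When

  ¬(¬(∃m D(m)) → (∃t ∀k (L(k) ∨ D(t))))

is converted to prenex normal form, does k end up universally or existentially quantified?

existential

Rewrite implications/biconditionals: A → B as ¬A ∨ B.
  ¬(¬¬(∃m D(m)) ∨ (∃t ∀k (L(k) ∨ D(t))))
Drive negations inward (¬∀x A ≡ ∃x ¬A, ¬∃x A ≡ ∀x ¬A, De Morgan for ∧/∨):
  (∀m ¬D(m)) ∧ (∀t ∃k (¬L(k) ∧ ¬D(t)))
All bound variables are already distinct, so no renaming is needed.
Extract every quantifier outward, since the variables are now distinct and don't occur free across branches:
  ∀m ∀t ∃k (¬D(m) ∧ ¬L(k) ∧ ¬D(t))
The quantifier ∀k sits under an odd number of negations (counting the antecedent side of each →), so it flips to ∃k.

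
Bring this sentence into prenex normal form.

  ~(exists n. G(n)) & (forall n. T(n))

forall n. forall p. (~G(n) & T(p))

Move each ¬ inward, flipping quantifiers it crosses:
  (forall n. ~G(n)) & (forall n. T(n))
Rename bound variables to avoid capture: n↦p.
  (forall n. ~G(n)) & (forall p. T(p))
Pull the quantifiers to the front (each side's bound variable is not free in the other side):
  forall n. forall p. (~G(n) & T(p))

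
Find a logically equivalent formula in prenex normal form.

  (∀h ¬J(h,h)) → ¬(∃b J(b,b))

First replace A → B with ¬A ∨ B.
  ¬(∀h ¬J(h,h)) ∨ ¬(∃b J(b,b))
Move each ¬ inward, flipping quantifiers it crosses:
  (∃h J(h,h)) ∨ (∀b ¬J(b,b))
All bound variables are already distinct, so no renaming is needed.
Finally move all quantifiers to the prefix:
  ∃h ∀b (J(h,h) ∨ ¬J(b,b))

∃h ∀b (J(h,h) ∨ ¬J(b,b))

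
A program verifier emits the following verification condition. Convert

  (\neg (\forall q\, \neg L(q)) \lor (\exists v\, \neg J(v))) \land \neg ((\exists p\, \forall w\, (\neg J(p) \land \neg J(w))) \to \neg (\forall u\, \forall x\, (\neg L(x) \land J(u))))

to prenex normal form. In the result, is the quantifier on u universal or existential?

universal

Eliminate → and ↔ using ¬ and ∨.
  (\neg (\forall q\, \neg L(q)) \lor (\exists v\, \neg J(v))) \land \neg (\neg (\exists p\, \forall w\, (\neg J(p) \land \neg J(w))) \lor \neg (\forall u\, \forall x\, (\neg L(x) \land J(u))))
Move each ¬ inward, flipping quantifiers it crosses:
  ((\exists q\, L(q)) \lor (\exists v\, \neg J(v))) \land (\exists p\, \forall w\, (\neg J(p) \land \neg J(w))) \land (\forall u\, \forall x\, (\neg L(x) \land J(u)))
All bound variables are already distinct, so no renaming is needed.
Finally move all quantifiers to the prefix:
  \exists q\, \exists v\, \exists p\, \forall w\, \forall u\, \forall x\, ((L(q) \lor \neg J(v)) \land \neg J(p) \land \neg J(w) \land \neg L(x) \land J(u))
The quantifier \forall u sits under an even number of negations (counting the antecedent side of each →), so it remains universal.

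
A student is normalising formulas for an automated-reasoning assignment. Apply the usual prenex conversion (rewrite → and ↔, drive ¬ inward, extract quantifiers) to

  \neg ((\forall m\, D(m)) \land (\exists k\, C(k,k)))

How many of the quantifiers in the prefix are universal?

1

Move each ¬ inward, flipping quantifiers it crosses:
  (\exists m\, \neg D(m)) \lor (\forall k\, \neg C(k,k))
Pull the quantifiers to the front (each side's bound variable is not free in the other side):
  \exists m\, \forall k\, (\neg D(m) \lor \neg C(k,k))
The prefix is \exists m \forall k: 1 universal, 1 existential.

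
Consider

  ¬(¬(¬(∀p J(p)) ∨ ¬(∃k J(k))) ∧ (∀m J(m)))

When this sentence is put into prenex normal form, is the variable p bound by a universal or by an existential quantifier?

Push ¬ through the quantifiers and connectives to reach negation normal form:
  (∃p ¬J(p)) ∨ (∀k ¬J(k)) ∨ (∃m ¬J(m))
All bound variables are already distinct, so no renaming is needed.
Finally move all quantifiers to the prefix:
  ∃p ∀k ∃m (¬J(p) ∨ ¬J(k) ∨ ¬J(m))
The quantifier ∀p sits under an odd number of negations, so it flips to ∃p.

existential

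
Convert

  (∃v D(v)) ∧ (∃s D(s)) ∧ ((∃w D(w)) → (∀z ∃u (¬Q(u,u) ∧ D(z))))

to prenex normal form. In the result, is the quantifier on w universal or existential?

universal

First replace A → B with ¬A ∨ B.
  (∃v D(v)) ∧ (∃s D(s)) ∧ (¬(∃w D(w)) ∨ (∀z ∃u (¬Q(u,u) ∧ D(z))))
Drive negations inward (¬∀x A ≡ ∃x ¬A, ¬∃x A ≡ ∀x ¬A, De Morgan for ∧/∨):
  (∃v D(v)) ∧ (∃s D(s)) ∧ ((∀w ¬D(w)) ∨ (∀z ∃u (¬Q(u,u) ∧ D(z))))
All bound variables are already distinct, so no renaming is needed.
Pull the quantifiers to the front (each side's bound variable is not free in the other side):
  ∃v ∃s ∀w ∀z ∃u (D(v) ∧ D(s) ∧ (¬D(w) ∨ ¬Q(u,u) ∧ D(z)))
The quantifier ∃w sits under an odd number of negations (counting the antecedent side of each →), so it flips to ∀w.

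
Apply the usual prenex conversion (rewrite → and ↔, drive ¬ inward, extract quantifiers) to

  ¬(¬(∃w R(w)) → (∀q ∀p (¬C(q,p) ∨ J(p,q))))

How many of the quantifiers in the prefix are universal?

1

First replace A → B with ¬A ∨ B.
  ¬(¬¬(∃w R(w)) ∨ (∀q ∀p (¬C(q,p) ∨ J(p,q))))
Drive negations inward (¬∀x A ≡ ∃x ¬A, ¬∃x A ≡ ∀x ¬A, De Morgan for ∧/∨):
  (∀w ¬R(w)) ∧ (∃q ∃p (C(q,p) ∧ ¬J(p,q)))
All bound variables are already distinct, so no renaming is needed.
Extract every quantifier outward, since the variables are now distinct and don't occur free across branches:
  ∀w ∃q ∃p (¬R(w) ∧ C(q,p) ∧ ¬J(p,q))
The prefix is ∀w ∃q ∃p: 1 universal, 2 existential.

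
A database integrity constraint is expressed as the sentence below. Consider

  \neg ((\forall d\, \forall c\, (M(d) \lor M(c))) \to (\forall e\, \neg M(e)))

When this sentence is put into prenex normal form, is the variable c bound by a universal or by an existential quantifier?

Rewrite implications/biconditionals: A → B as ¬A ∨ B.
  \neg (\neg (\forall d\, \forall c\, (M(d) \lor M(c))) \lor (\forall e\, \neg M(e)))
Push ¬ through the quantifiers and connectives to reach negation normal form:
  (\forall d\, \forall c\, (M(d) \lor M(c))) \land (\exists e\, M(e))
All bound variables are already distinct, so no renaming is needed.
Extract every quantifier outward, since the variables are now distinct and don't occur free across branches:
  \forall d\, \forall c\, \exists e\, ((M(d) \lor M(c)) \land M(e))
The quantifier \forall c sits under an even number of negations (counting the antecedent side of each →), so it remains universal.

universal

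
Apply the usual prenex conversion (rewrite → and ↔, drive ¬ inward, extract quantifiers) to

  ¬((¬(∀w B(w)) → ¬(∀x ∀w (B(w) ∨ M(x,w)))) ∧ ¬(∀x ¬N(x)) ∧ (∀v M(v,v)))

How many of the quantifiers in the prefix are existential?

2

Eliminate → and ↔ using ¬ and ∨.
  ¬((¬¬(∀w B(w)) ∨ ¬(∀x ∀w (B(w) ∨ M(x,w)))) ∧ ¬(∀x ¬N(x)) ∧ (∀v M(v,v)))
Push ¬ through the quantifiers and connectives to reach negation normal form:
  (∃w ¬B(w)) ∧ (∀x ∀w (B(w) ∨ M(x,w))) ∨ (∀x ¬N(x)) ∨ (∃v ¬M(v,v))
Standardize variables apart so no two quantifiers bind the same name: w↦s, x↦y.
  (∃w ¬B(w)) ∧ (∀x ∀s (B(s) ∨ M(x,s))) ∨ (∀y ¬N(y)) ∨ (∃v ¬M(v,v))
Extract every quantifier outward, since the variables are now distinct and don't occur free across branches:
  ∃w ∀x ∀s ∀y ∃v (¬B(w) ∧ (B(s) ∨ M(x,s)) ∨ ¬N(y) ∨ ¬M(v,v))
The prefix is ∃w ∀x ∀s ∀y ∃v: 3 universal, 2 existential.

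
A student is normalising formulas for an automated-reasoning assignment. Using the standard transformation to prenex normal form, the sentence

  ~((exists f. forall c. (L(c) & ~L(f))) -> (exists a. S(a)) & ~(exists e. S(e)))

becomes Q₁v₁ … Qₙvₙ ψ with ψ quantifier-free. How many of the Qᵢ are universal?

Eliminate → and ↔ using ¬ and ∨.
  ~(~(exists f. forall c. (L(c) & ~L(f))) | (exists a. S(a)) & ~(exists e. S(e)))
Push ¬ through the quantifiers and connectives to reach negation normal form:
  (exists f. forall c. (L(c) & ~L(f))) & ((forall a. ~S(a)) | (exists e. S(e)))
All bound variables are already distinct, so no renaming is needed.
Finally move all quantifiers to the prefix:
  exists f. forall c. forall a. exists e. (L(c) & ~L(f) & (~S(a) | S(e)))
The prefix is exists f forall c forall a exists e: 2 universal, 2 existential.

2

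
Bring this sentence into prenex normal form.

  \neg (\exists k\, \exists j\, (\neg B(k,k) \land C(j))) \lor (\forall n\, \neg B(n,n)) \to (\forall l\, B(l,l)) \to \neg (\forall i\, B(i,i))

\exists k\, \exists j\, \exists n\, \exists l\, \exists i\, (\neg B(k,k) \land C(j) \land B(n,n) \lor \neg B(l,l) \lor \neg B(i,i))

First replace A → B with ¬A ∨ B.
  \neg (\neg (\exists k\, \exists j\, (\neg B(k,k) \land C(j))) \lor (\forall n\, \neg B(n,n))) \lor \neg (\forall l\, B(l,l)) \lor \neg (\forall i\, B(i,i))
Drive negations inward (¬∀x A ≡ ∃x ¬A, ¬∃x A ≡ ∀x ¬A, De Morgan for ∧/∨):
  (\exists k\, \exists j\, (\neg B(k,k) \land C(j))) \land (\exists n\, B(n,n)) \lor (\exists l\, \neg B(l,l)) \lor (\exists i\, \neg B(i,i))
All bound variables are already distinct, so no renaming is needed.
Extract every quantifier outward, since the variables are now distinct and don't occur free across branches:
  \exists k\, \exists j\, \exists n\, \exists l\, \exists i\, (\neg B(k,k) \land C(j) \land B(n,n) \lor \neg B(l,l) \lor \neg B(i,i))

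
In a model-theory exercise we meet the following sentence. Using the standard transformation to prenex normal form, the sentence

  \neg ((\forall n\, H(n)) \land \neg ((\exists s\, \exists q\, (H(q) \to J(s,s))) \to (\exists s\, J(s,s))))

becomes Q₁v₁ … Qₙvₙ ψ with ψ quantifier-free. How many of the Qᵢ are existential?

2

First replace A → B with ¬A ∨ B.
  \neg ((\forall n\, H(n)) \land \neg (\neg (\exists s\, \exists q\, (\neg H(q) \lor J(s,s))) \lor (\exists s\, J(s,s))))
Push ¬ through the quantifiers and connectives to reach negation normal form:
  (\exists n\, \neg H(n)) \lor (\forall s\, \forall q\, (H(q) \land \neg J(s,s))) \lor (\exists s\, J(s,s))
Rename bound variables to avoid capture: s↦b.
  (\exists n\, \neg H(n)) \lor (\forall s\, \forall q\, (H(q) \land \neg J(s,s))) \lor (\exists b\, J(b,b))
Finally move all quantifiers to the prefix:
  \exists n\, \forall s\, \forall q\, \exists b\, (\neg H(n) \lor H(q) \land \neg J(s,s) \lor J(b,b))
The prefix is \exists n \forall s \forall q \exists b: 2 universal, 2 existential.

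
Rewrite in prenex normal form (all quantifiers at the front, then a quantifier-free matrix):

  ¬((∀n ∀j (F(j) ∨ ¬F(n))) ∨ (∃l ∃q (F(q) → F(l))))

First replace A → B with ¬A ∨ B.
  ¬((∀n ∀j (F(j) ∨ ¬F(n))) ∨ (∃l ∃q (¬F(q) ∨ F(l))))
Move each ¬ inward, flipping quantifiers it crosses:
  (∃n ∃j (¬F(j) ∧ F(n))) ∧ (∀l ∀q (F(q) ∧ ¬F(l)))
Finally move all quantifiers to the prefix:
  ∃n ∃j ∀l ∀q (¬F(j) ∧ F(n) ∧ F(q) ∧ ¬F(l))

∃n ∃j ∀l ∀q (¬F(j) ∧ F(n) ∧ F(q) ∧ ¬F(l))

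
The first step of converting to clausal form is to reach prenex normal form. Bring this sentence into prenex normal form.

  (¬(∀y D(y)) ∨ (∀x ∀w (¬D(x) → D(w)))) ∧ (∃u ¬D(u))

Rewrite implications/biconditionals: A → B as ¬A ∨ B.
  (¬(∀y D(y)) ∨ (∀x ∀w (¬¬D(x) ∨ D(w)))) ∧ (∃u ¬D(u))
Drive negations inward (¬∀x A ≡ ∃x ¬A, ¬∃x A ≡ ∀x ¬A, De Morgan for ∧/∨):
  ((∃y ¬D(y)) ∨ (∀x ∀w (D(x) ∨ D(w)))) ∧ (∃u ¬D(u))
Extract every quantifier outward, since the variables are now distinct and don't occur free across branches:
  ∃y ∀x ∀w ∃u ((¬D(y) ∨ D(x) ∨ D(w)) ∧ ¬D(u))

∃y ∀x ∀w ∃u ((¬D(y) ∨ D(x) ∨ D(w)) ∧ ¬D(u))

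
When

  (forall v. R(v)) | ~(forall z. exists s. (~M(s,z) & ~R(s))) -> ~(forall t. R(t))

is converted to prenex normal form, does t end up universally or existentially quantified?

Eliminate → and ↔ using ¬ and ∨.
  ~((forall v. R(v)) | ~(forall z. exists s. (~M(s,z) & ~R(s)))) | ~(forall t. R(t))
Push ¬ through the quantifiers and connectives to reach negation normal form:
  (exists v. ~R(v)) & (forall z. exists s. (~M(s,z) & ~R(s))) | (exists t. ~R(t))
All bound variables are already distinct, so no renaming is needed.
Pull the quantifiers to the front (each side's bound variable is not free in the other side):
  exists v. forall z. exists s. exists t. (~R(v) & ~M(s,z) & ~R(s) | ~R(t))
The quantifier forall t sits under an odd number of negations (counting the antecedent side of each →), so it flips to exists t.

existential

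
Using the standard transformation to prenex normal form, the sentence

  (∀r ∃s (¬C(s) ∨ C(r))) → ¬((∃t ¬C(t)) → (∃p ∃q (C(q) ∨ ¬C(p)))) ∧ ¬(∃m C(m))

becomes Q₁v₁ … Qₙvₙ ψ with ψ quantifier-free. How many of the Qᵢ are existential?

2

Eliminate → and ↔ using ¬ and ∨.
  ¬(∀r ∃s (¬C(s) ∨ C(r))) ∨ ¬(¬(∃t ¬C(t)) ∨ (∃p ∃q (C(q) ∨ ¬C(p)))) ∧ ¬(∃m C(m))
Push ¬ through the quantifiers and connectives to reach negation normal form:
  (∃r ∀s (C(s) ∧ ¬C(r))) ∨ (∃t ¬C(t)) ∧ (∀p ∀q (¬C(q) ∧ C(p))) ∧ (∀m ¬C(m))
All bound variables are already distinct, so no renaming is needed.
Finally move all quantifiers to the prefix:
  ∃r ∀s ∃t ∀p ∀q ∀m (C(s) ∧ ¬C(r) ∨ ¬C(t) ∧ ¬C(q) ∧ C(p) ∧ ¬C(m))
The prefix is ∃r ∀s ∃t ∀p ∀q ∀m: 4 universal, 2 existential.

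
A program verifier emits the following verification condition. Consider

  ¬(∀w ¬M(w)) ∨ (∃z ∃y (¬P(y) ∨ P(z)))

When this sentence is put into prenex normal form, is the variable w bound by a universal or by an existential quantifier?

existential

Drive negations inward (¬∀x A ≡ ∃x ¬A, ¬∃x A ≡ ∀x ¬A, De Morgan for ∧/∨):
  (∃w M(w)) ∨ (∃z ∃y (¬P(y) ∨ P(z)))
Extract every quantifier outward, since the variables are now distinct and don't occur free across branches:
  ∃w ∃z ∃y (M(w) ∨ ¬P(y) ∨ P(z))
The quantifier ∀w sits under an odd number of negations, so it flips to ∃w.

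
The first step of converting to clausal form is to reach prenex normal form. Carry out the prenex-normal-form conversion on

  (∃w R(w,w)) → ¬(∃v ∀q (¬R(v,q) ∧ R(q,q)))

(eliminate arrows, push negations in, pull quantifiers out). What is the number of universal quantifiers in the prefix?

Eliminate → and ↔ using ¬ and ∨.
  ¬(∃w R(w,w)) ∨ ¬(∃v ∀q (¬R(v,q) ∧ R(q,q)))
Push ¬ through the quantifiers and connectives to reach negation normal form:
  (∀w ¬R(w,w)) ∨ (∀v ∃q (R(v,q) ∨ ¬R(q,q)))
All bound variables are already distinct, so no renaming is needed.
Finally move all quantifiers to the prefix:
  ∀w ∀v ∃q (¬R(w,w) ∨ R(v,q) ∨ ¬R(q,q))
The prefix is ∀w ∀v ∃q: 2 universal, 1 existential.

2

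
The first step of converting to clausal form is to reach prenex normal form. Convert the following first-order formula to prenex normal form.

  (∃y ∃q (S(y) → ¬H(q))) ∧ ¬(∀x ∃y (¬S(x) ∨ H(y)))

∃y ∃q ∃x ∀z ((¬S(y) ∨ ¬H(q)) ∧ S(x) ∧ ¬H(z))

First replace A → B with ¬A ∨ B.
  (∃y ∃q (¬S(y) ∨ ¬H(q))) ∧ ¬(∀x ∃y (¬S(x) ∨ H(y)))
Drive negations inward (¬∀x A ≡ ∃x ¬A, ¬∃x A ≡ ∀x ¬A, De Morgan for ∧/∨):
  (∃y ∃q (¬S(y) ∨ ¬H(q))) ∧ (∃x ∀y (S(x) ∧ ¬H(y)))
Standardize variables apart so no two quantifiers bind the same name: y↦z.
  (∃y ∃q (¬S(y) ∨ ¬H(q))) ∧ (∃x ∀z (S(x) ∧ ¬H(z)))
Finally move all quantifiers to the prefix:
  ∃y ∃q ∃x ∀z ((¬S(y) ∨ ¬H(q)) ∧ S(x) ∧ ¬H(z))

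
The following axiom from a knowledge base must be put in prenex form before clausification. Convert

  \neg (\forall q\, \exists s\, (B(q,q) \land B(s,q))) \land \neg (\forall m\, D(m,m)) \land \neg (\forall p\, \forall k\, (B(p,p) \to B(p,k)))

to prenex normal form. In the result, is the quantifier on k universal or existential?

First replace A → B with ¬A ∨ B.
  \neg (\forall q\, \exists s\, (B(q,q) \land B(s,q))) \land \neg (\forall m\, D(m,m)) \land \neg (\forall p\, \forall k\, (\neg B(p,p) \lor B(p,k)))
Push ¬ through the quantifiers and connectives to reach negation normal form:
  (\exists q\, \forall s\, (\neg B(q,q) \lor \neg B(s,q))) \land (\exists m\, \neg D(m,m)) \land (\exists p\, \exists k\, (B(p,p) \land \neg B(p,k)))
Pull the quantifiers to the front (each side's bound variable is not free in the other side):
  \exists q\, \forall s\, \exists m\, \exists p\, \exists k\, ((\neg B(q,q) \lor \neg B(s,q)) \land \neg D(m,m) \land B(p,p) \land \neg B(p,k))
The quantifier \forall k sits under an odd number of negations (counting the antecedent side of each →), so it flips to \exists k.

existential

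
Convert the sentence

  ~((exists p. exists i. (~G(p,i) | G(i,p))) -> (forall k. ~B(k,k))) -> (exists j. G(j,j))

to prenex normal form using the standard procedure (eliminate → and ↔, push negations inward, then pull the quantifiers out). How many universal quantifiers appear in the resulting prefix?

First replace A → B with ¬A ∨ B.
  ~~(~(exists p. exists i. (~G(p,i) | G(i,p))) | (forall k. ~B(k,k))) | (exists j. G(j,j))
Push ¬ through the quantifiers and connectives to reach negation normal form:
  (forall p. forall i. (G(p,i) & ~G(i,p))) | (forall k. ~B(k,k)) | (exists j. G(j,j))
All bound variables are already distinct, so no renaming is needed.
Finally move all quantifiers to the prefix:
  forall p. forall i. forall k. exists j. (G(p,i) & ~G(i,p) | ~B(k,k) | G(j,j))
The prefix is forall p forall i forall k exists j: 3 universal, 1 existential.

3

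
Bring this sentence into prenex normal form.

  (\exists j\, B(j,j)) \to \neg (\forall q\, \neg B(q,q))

Rewrite implications/biconditionals: A → B as ¬A ∨ B.
  \neg (\exists j\, B(j,j)) \lor \neg (\forall q\, \neg B(q,q))
Move each ¬ inward, flipping quantifiers it crosses:
  (\forall j\, \neg B(j,j)) \lor (\exists q\, B(q,q))
All bound variables are already distinct, so no renaming is needed.
Pull the quantifiers to the front (each side's bound variable is not free in the other side):
  \forall j\, \exists q\, (\neg B(j,j) \lor B(q,q))

\forall j\, \exists q\, (\neg B(j,j) \lor B(q,q))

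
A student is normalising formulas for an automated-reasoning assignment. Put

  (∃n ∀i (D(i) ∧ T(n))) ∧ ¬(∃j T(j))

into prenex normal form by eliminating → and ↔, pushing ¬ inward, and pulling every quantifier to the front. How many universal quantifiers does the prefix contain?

Drive negations inward (¬∀x A ≡ ∃x ¬A, ¬∃x A ≡ ∀x ¬A, De Morgan for ∧/∨):
  (∃n ∀i (D(i) ∧ T(n))) ∧ (∀j ¬T(j))
Pull the quantifiers to the front (each side's bound variable is not free in the other side):
  ∃n ∀i ∀j (D(i) ∧ T(n) ∧ ¬T(j))
The prefix is ∃n ∀i ∀j: 2 universal, 1 existential.

2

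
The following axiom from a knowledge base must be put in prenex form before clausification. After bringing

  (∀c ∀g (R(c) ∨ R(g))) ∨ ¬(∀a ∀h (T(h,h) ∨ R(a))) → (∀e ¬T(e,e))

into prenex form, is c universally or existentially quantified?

existential

Rewrite implications/biconditionals: A → B as ¬A ∨ B.
  ¬((∀c ∀g (R(c) ∨ R(g))) ∨ ¬(∀a ∀h (T(h,h) ∨ R(a)))) ∨ (∀e ¬T(e,e))
Move each ¬ inward, flipping quantifiers it crosses:
  (∃c ∃g (¬R(c) ∧ ¬R(g))) ∧ (∀a ∀h (T(h,h) ∨ R(a))) ∨ (∀e ¬T(e,e))
All bound variables are already distinct, so no renaming is needed.
Pull the quantifiers to the front (each side's bound variable is not free in the other side):
  ∃c ∃g ∀a ∀h ∀e (¬R(c) ∧ ¬R(g) ∧ (T(h,h) ∨ R(a)) ∨ ¬T(e,e))
The quantifier ∀c sits under an odd number of negations (counting the antecedent side of each →), so it flips to ∃c.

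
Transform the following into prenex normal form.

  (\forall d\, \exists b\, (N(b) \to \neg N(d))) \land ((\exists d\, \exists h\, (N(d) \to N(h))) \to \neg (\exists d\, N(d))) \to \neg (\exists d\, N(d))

\exists d\, \forall b\, \exists t\, \exists h\, \exists y\, \forall s\, (N(b) \land N(d) \lor (\neg N(t) \lor N(h)) \land N(y) \lor \neg N(s))

First replace A → B with ¬A ∨ B.
  \neg ((\forall d\, \exists b\, (\neg N(b) \lor \neg N(d))) \land (\neg (\exists d\, \exists h\, (\neg N(d) \lor N(h))) \lor \neg (\exists d\, N(d)))) \lor \neg (\exists d\, N(d))
Push ¬ through the quantifiers and connectives to reach negation normal form:
  (\exists d\, \forall b\, (N(b) \land N(d))) \lor (\exists d\, \exists h\, (\neg N(d) \lor N(h))) \land (\exists d\, N(d)) \lor (\forall d\, \neg N(d))
Rename bound variables to avoid capture: d↦t, d↦y, d↦s.
  (\exists d\, \forall b\, (N(b) \land N(d))) \lor (\exists t\, \exists h\, (\neg N(t) \lor N(h))) \land (\exists y\, N(y)) \lor (\forall s\, \neg N(s))
Pull the quantifiers to the front (each side's bound variable is not free in the other side):
  \exists d\, \forall b\, \exists t\, \exists h\, \exists y\, \forall s\, (N(b) \land N(d) \lor (\neg N(t) \lor N(h)) \land N(y) \lor \neg N(s))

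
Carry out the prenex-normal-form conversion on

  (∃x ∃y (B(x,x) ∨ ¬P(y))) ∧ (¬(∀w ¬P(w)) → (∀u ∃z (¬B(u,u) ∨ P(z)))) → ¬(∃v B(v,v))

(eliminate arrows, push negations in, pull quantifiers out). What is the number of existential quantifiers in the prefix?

2

First replace A → B with ¬A ∨ B.
  ¬((∃x ∃y (B(x,x) ∨ ¬P(y))) ∧ (¬¬(∀w ¬P(w)) ∨ (∀u ∃z (¬B(u,u) ∨ P(z))))) ∨ ¬(∃v B(v,v))
Push ¬ through the quantifiers and connectives to reach negation normal form:
  (∀x ∀y (¬B(x,x) ∧ P(y))) ∨ (∃w P(w)) ∧ (∃u ∀z (B(u,u) ∧ ¬P(z))) ∨ (∀v ¬B(v,v))
All bound variables are already distinct, so no renaming is needed.
Finally move all quantifiers to the prefix:
  ∀x ∀y ∃w ∃u ∀z ∀v (¬B(x,x) ∧ P(y) ∨ P(w) ∧ B(u,u) ∧ ¬P(z) ∨ ¬B(v,v))
The prefix is ∀x ∀y ∃w ∃u ∀z ∀v: 4 universal, 2 existential.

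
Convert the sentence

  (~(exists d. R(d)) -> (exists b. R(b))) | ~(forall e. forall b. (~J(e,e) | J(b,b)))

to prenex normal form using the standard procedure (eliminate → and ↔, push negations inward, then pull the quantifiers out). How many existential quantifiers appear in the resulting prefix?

4

Rewrite implications/biconditionals: A → B as ¬A ∨ B.
  ~~(exists d. R(d)) | (exists b. R(b)) | ~(forall e. forall b. (~J(e,e) | J(b,b)))
Push ¬ through the quantifiers and connectives to reach negation normal form:
  (exists d. R(d)) | (exists b. R(b)) | (exists e. exists b. (J(e,e) & ~J(b,b)))
Standardize variables apart so no two quantifiers bind the same name: b↦v1.
  (exists d. R(d)) | (exists b. R(b)) | (exists e. exists v1. (J(e,e) & ~J(v1,v1)))
Finally move all quantifiers to the prefix:
  exists d. exists b. exists e. exists v1. (R(d) | R(b) | J(e,e) & ~J(v1,v1))
The prefix is exists d exists b exists e exists v1: 0 universal, 4 existential.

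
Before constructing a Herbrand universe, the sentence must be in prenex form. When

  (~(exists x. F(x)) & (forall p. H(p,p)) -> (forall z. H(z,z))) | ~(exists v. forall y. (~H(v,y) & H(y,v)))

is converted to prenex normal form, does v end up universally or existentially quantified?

Eliminate → and ↔ using ¬ and ∨.
  ~(~(exists x. F(x)) & (forall p. H(p,p))) | (forall z. H(z,z)) | ~(exists v. forall y. (~H(v,y) & H(y,v)))
Push ¬ through the quantifiers and connectives to reach negation normal form:
  (exists x. F(x)) | (exists p. ~H(p,p)) | (forall z. H(z,z)) | (forall v. exists y. (H(v,y) | ~H(y,v)))
All bound variables are already distinct, so no renaming is needed.
Finally move all quantifiers to the prefix:
  exists x. exists p. forall z. forall v. exists y. (F(x) | ~H(p,p) | H(z,z) | H(v,y) | ~H(y,v))
The quantifier exists v sits under an odd number of negations (counting the antecedent side of each →), so it flips to forall v.

universal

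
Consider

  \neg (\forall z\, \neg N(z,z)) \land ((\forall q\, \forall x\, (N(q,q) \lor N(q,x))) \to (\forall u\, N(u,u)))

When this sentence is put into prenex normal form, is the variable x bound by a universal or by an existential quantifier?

Eliminate → and ↔ using ¬ and ∨.
  \neg (\forall z\, \neg N(z,z)) \land (\neg (\forall q\, \forall x\, (N(q,q) \lor N(q,x))) \lor (\forall u\, N(u,u)))
Move each ¬ inward, flipping quantifiers it crosses:
  (\exists z\, N(z,z)) \land ((\exists q\, \exists x\, (\neg N(q,q) \land \neg N(q,x))) \lor (\forall u\, N(u,u)))
Pull the quantifiers to the front (each side's bound variable is not free in the other side):
  \exists z\, \exists q\, \exists x\, \forall u\, (N(z,z) \land (\neg N(q,q) \land \neg N(q,x) \lor N(u,u)))
The quantifier \forall x sits under an odd number of negations (counting the antecedent side of each →), so it flips to \exists x.

existential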